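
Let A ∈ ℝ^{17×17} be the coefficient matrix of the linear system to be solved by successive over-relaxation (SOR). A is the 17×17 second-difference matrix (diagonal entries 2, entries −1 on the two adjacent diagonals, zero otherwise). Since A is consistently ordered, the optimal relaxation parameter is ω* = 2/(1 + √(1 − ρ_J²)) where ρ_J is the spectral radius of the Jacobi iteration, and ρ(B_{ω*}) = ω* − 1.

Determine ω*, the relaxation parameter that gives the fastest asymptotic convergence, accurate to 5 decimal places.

ω* = 1.70409

ρ_J = max_k |cos(kπ/18)| = cos(π/18) = 0.98481
√(1−ρ_J²) simplifies to sin(π/18) = 0.173648.
Young: ω* = 2/(1+√(1−ρ_J²)) = 2/(1+0.173648) = 2/1.173648 = 1.70409.
ρ(B_{ω*}) = ω*−1 = 0.70409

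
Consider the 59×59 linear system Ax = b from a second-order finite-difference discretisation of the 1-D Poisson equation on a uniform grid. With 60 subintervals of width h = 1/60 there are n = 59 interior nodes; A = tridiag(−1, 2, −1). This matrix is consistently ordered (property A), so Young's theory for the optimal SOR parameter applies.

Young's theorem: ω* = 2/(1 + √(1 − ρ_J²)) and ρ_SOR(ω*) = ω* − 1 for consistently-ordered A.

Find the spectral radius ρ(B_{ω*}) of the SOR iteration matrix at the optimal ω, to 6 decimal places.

ρ_SOR = 0.900534

n=59: λ(B_J) = 1 − λ(A)/2 = cos(kπ/60); k=1 gives ρ_J = 0.998630.
root = sin(π/60) = 0.0523360  (since 1−cos² = sin²).
Then 2/(1+√(1−ρ_J²)) = 2/(1+0.0523360); ω* = 2/1.0523360 = 1.900534.
ρ_SOR = ω* − 1 ≈ 0.900534.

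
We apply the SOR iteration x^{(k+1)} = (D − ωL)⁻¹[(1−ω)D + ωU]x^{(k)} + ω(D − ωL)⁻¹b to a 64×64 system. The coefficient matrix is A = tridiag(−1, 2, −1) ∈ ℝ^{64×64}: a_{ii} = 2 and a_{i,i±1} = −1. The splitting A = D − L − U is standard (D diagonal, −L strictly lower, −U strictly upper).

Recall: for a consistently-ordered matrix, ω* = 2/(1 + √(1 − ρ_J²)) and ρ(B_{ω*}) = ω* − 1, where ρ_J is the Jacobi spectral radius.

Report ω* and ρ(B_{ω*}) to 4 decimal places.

ω* = 1.9078, ρ_SOR = 0.9078

[ρ_J] n=64: ρ(B_J) = cos(π/(n+1)) = cos(π/65) = 0.9988.
√(1 − cos²(π/65)) = sin(π/65) ≈ 0.04831.
ω* = 2/(1+0.04831) = 1.9078
ρ_SOR = ω* − 1 ≈ 0.9078.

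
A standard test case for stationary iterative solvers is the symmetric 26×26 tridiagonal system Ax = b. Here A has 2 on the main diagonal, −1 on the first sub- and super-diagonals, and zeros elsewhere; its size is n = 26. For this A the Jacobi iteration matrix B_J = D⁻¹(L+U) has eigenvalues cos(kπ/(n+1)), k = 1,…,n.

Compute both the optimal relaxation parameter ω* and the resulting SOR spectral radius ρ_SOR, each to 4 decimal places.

B_J for the 26×26 system has eigenvalues cos(kπ/27); ρ_J = cos(π/27) = 0.9932.
√(1 − cos²(π/27)) = sin(π/27) ≈ 0.11609.
Young: ω* = 2/(1+√(1−ρ_J²)) = 2/(1+0.11609) = 2/1.11609 = 1.7920.
ρ(B_{ω*}) = ω*−1 = 0.7920

ω* = 1.7920, ρ_SOR = 0.7920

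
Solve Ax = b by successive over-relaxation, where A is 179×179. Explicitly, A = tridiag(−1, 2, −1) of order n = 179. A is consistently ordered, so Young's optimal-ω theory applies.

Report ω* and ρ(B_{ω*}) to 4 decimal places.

ω* = 1.9657, ρ_SOR = 0.9657

With n=179, ρ(Jacobi) = cos(π/180) = 0.9998.
√(1−ρ_J²) = |sin(π/180)| = 0.01745
[ω*] 2 ÷ (1 + 0.01745) = 2 ÷ 1.01745 = 1.9657.
and ρ(B_{ω*}) = 1.9657 − 1 = 0.9657.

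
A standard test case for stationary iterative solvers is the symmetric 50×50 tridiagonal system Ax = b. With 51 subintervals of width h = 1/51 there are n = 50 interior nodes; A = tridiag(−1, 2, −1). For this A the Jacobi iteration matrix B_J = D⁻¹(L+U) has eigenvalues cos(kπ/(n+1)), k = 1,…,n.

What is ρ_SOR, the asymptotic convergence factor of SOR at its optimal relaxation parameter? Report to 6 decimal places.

½·tridiag(1,0,1) at n=50: λ_k = cos(kπ/51); max |λ| at k=1 ⇒ ρ_J = cos(π/51) ≈ 0.998103.
root = sin(π/51) = 0.0615609  (since 1−cos² = sin²).
[ω*] 2 ÷ (1 + 0.0615609) = 2 ÷ 1.0615609 = 1.884018.
[ρ_SOR] ω* − 1 = 0.884018.

ρ_SOR = 0.884018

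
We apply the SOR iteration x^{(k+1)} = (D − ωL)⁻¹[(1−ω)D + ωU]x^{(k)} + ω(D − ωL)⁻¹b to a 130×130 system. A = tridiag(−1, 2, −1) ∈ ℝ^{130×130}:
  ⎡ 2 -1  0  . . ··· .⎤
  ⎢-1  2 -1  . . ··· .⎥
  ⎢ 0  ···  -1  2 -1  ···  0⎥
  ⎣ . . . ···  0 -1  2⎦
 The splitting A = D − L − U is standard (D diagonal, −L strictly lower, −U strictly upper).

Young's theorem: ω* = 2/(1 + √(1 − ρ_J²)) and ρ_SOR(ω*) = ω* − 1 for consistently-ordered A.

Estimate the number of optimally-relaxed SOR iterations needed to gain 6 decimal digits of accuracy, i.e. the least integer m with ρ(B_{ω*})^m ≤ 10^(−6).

m = 289

ρ_J = max_k |cos(kπ/131)| = cos(π/131) = 0.9997125
root = sin(π/131) = 0.0239793  (since 1−cos² = sin²).
Then 2/(1+√(1−ρ_J²)) = 2/(1+0.0239793); ω* = 2/1.0239793 = 1.9531645.
[ρ_SOR] ω* − 1 = 0.9531645.
ρ_SOR^m ≤ 10^(−6) ⇔ m ≥ 6·ln10/(−ln 0.9531645) = 13.8155/0.0479678 = 288.016; m = ⌈288.016⌉ = 289.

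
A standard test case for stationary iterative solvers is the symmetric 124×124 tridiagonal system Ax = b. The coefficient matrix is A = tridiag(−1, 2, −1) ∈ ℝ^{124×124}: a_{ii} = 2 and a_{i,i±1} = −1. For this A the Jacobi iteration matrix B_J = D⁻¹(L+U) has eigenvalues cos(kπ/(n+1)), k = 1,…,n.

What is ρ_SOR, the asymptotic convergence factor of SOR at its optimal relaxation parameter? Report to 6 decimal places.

[ρ_J] n=124: ρ(B_J) = cos(π/(n+1)) = cos(π/125) = 0.999684.
root = sin(π/125) = 0.0251301  (since 1−cos² = sin²).
Young: ω* = 2/(1+√(1−ρ_J²)) = 2/(1+0.0251301) = 2/1.0251301 = 1.950972.
and ρ(B_{ω*}) = 1.950972 − 1 = 0.950972.

ρ_SOR = 0.950972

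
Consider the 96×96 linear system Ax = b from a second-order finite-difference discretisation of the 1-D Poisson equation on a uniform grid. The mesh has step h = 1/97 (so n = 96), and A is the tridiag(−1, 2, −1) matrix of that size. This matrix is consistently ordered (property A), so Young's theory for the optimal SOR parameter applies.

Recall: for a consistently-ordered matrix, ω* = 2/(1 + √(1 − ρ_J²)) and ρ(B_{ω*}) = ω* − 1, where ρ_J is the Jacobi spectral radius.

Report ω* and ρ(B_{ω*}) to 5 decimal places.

ω* = 1.93727, ρ_SOR = 0.93727

B_J for the 96×96 system has eigenvalues cos(kπ/97); ρ_J = cos(π/97) = 0.99948.
root = sin(π/97) = 0.032382  (since 1−cos² = sin²).
Then 2/(1+√(1−ρ_J²)) = 2/(1+0.032382); ω* = 2/1.032382 = 1.93727.
Hence ρ(B_{ω*}) = 1.93727 − 1 = 0.93727.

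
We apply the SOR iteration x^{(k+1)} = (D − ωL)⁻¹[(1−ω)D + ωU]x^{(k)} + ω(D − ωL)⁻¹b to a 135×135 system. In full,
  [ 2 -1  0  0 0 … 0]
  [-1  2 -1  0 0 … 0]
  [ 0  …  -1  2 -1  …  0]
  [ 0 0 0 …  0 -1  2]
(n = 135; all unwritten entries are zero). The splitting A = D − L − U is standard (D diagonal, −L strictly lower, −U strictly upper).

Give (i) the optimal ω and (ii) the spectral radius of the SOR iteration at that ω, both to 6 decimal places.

ω* = 1.954847, ρ_SOR = 0.954847

ρ_J = max_k |cos(kπ/136)| = cos(π/136) = 0.999733
√(1−ρ_J²) simplifies to sin(π/136) = 0.0230979.
ω* = 2/(1 + 0.0230979) = 2/1.0230979 = 1.954847.
[ρ_SOR] ω* − 1 = 0.954847.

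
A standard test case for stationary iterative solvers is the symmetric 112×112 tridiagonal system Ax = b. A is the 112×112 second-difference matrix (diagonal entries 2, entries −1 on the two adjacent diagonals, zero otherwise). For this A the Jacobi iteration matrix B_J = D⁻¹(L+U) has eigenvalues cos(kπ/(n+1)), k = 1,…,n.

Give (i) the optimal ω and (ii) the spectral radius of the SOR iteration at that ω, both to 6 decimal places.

With n=112, ρ(Jacobi) = cos(π/113) = 0.999614.
√(1 − cos²(π/113)) = sin(π/113) ≈ 0.0277981.
Young: ω* = 2/(1+√(1−ρ_J²)) = 2/(1+0.0277981) = 2/1.0277981 = 1.945907.
ρ_SOR = ω* − 1 = 1.945907 − 1 = 0.945907.

ω* = 1.945907, ρ_SOR = 0.945907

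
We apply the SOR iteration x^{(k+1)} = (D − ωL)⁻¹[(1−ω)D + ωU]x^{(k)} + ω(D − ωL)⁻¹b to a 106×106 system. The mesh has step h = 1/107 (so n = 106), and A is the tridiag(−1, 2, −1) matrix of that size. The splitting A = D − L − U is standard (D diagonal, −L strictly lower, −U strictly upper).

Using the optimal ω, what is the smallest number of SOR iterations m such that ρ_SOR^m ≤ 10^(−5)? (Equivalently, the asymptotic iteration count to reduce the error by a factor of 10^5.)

m = 197

½·tridiag(1,0,1) at n=106: λ_k = cos(kπ/107); max |λ| at k=1 ⇒ ρ_J = cos(π/107) ≈ 0.9995690.
√(1−ρ_J²) = |sin(π/107)| = 0.0293565
ω* = 2 / (1 + 0.0293565) = 2 / 1.0293565 ≈ 1.9429615.
ρ_SOR = ω* − 1 ≈ 0.9429615.
5·ln10 = 11.5129; −ln(0.9429615) = 0.0587298; m = ⌈11.5129/0.0587298⌉ = ⌈196.032⌉ = 197.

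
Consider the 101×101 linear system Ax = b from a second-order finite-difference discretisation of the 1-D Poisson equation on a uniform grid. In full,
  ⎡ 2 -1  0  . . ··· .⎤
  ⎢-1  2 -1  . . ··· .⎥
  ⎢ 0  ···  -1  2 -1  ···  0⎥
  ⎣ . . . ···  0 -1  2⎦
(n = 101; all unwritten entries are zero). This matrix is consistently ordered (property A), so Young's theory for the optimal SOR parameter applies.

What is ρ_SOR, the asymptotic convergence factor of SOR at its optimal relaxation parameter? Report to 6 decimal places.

ρ_J = max_k |cos(kπ/102)| = cos(π/102) = 0.999526
1 − cos²(π/102) = sin²(π/102) ⇒ √(1−ρ_J²) = sin(π/102) = 0.0307951.
[ω*] 2 ÷ (1 + 0.0307951) = 2 ÷ 1.0307951 = 1.940250.
Hence ρ(B_{ω*}) = 1.940250 − 1 = 0.940250.

ρ_SOR = 0.940250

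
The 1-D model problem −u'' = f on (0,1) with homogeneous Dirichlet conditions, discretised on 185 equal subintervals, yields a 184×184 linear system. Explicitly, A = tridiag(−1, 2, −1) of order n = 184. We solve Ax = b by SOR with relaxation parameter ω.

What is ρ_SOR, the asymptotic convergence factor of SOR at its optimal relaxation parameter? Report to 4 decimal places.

ρ_SOR = 0.9666

[ρ_J] n=184: ρ(B_J) = cos(π/(n+1)) = cos(π/185) = 0.9999.
√(1 − cos²(π/185)) = sin(π/185) ≈ 0.01698.
ω* = 2/(1+0.01698) = 1.9666
ρ(B_{ω*}) = ω*−1 = 0.9666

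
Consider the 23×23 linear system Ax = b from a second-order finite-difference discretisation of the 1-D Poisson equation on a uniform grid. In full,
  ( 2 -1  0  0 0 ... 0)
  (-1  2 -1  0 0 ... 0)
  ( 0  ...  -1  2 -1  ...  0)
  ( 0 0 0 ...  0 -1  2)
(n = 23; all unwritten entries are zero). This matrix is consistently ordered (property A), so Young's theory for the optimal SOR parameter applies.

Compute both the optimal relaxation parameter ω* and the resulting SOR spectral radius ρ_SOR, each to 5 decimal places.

½·tridiag(1,0,1) at n=23: λ_k = cos(kπ/24); max |λ| at k=1 ⇒ ρ_J = cos(π/24) ≈ 0.99144.
√(1−ρ_J²) simplifies to sin(π/24) = 0.130526.
Then 2/(1+√(1−ρ_J²)) = 2/(1+0.130526); ω* = 2/1.130526 = 1.76909.
ρ_SOR = ω* − 1 = 1.76909 − 1 = 0.76909.

ω* = 1.76909, ρ_SOR = 0.76909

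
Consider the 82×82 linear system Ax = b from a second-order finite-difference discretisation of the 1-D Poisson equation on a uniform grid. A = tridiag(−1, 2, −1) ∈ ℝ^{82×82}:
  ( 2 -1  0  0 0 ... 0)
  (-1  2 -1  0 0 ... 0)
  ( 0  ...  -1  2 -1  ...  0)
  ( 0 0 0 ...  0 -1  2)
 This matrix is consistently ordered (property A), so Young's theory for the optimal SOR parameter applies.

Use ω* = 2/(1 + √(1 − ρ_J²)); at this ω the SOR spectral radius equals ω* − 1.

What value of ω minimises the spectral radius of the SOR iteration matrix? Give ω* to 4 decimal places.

ω* = 1.9271

ρ_J = max_k |cos(kπ/83)| = cos(π/83) = 0.9993
root = sin(π/83) = 0.03784  (since 1−cos² = sin²).
[ω*] 2 ÷ (1 + 0.03784) = 2 ÷ 1.03784 = 1.9271.
[ρ_SOR] ω* − 1 = 0.9271.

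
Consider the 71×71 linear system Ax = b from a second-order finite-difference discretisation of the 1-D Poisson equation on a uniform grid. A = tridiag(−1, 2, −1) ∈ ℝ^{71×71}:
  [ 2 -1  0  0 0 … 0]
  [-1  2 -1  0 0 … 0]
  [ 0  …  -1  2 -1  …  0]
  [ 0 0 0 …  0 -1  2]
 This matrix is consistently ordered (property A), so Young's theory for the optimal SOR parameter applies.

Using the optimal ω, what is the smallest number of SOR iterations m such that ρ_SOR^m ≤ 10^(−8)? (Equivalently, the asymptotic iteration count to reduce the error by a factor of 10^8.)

m = 212

½·tridiag(1,0,1) at n=71: λ_k = cos(kπ/72); max |λ| at k=1 ⇒ ρ_J = cos(π/72) ≈ 0.9990482.
√(1 − cos²(π/72)) = sin(π/72) ≈ 0.0436194.
Then 2/(1+√(1−ρ_J²)) = 2/(1+0.0436194); ω* = 2/1.0436194 = 1.9164075.
ρ_SOR = ω* − 1 = 1.9164075 − 1 = 0.9164075.
ρ_SOR^m ≤ 10^(−8) ⇔ m ≥ 8·ln10/(−ln 0.9164075) = 18.4207/0.0872941 = 211.019; m = ⌈211.019⌉ = 212.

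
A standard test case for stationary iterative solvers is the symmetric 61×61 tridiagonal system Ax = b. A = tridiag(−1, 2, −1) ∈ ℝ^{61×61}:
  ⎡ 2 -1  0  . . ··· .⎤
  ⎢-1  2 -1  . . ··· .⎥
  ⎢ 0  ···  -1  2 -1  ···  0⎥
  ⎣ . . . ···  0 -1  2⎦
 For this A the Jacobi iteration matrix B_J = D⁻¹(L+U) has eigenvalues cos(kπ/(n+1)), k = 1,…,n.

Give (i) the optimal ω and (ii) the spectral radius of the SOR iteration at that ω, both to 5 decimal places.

ω* = 1.90359, ρ_SOR = 0.90359

With n=61, ρ(Jacobi) = cos(π/62) = 0.99872.
√(1−ρ_J²) simplifies to sin(π/62) = 0.050649.
[ω*] 2 ÷ (1 + 0.050649) = 2 ÷ 1.050649 = 1.90359.
ρ_SOR = ω* − 1 = 1.90359 − 1 = 0.90359.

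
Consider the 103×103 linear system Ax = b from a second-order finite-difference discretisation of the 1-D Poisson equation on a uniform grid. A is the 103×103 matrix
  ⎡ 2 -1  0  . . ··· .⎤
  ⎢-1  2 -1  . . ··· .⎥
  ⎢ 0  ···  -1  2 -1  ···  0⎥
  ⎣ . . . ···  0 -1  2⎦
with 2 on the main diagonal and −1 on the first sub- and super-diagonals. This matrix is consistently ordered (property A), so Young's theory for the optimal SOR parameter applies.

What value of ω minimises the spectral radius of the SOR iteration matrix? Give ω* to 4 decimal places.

ω* = 1.9414

With n=103, ρ(Jacobi) = cos(π/104) = 0.9995.
1 − cos²(π/104) = sin²(π/104) ⇒ √(1−ρ_J²) = sin(π/104) = 0.03020.
Young: ω* = 2/(1+√(1−ρ_J²)) = 2/(1+0.03020) = 2/1.03020 = 1.9414.
ρ(B_{ω*}) = ω*−1 = 0.9414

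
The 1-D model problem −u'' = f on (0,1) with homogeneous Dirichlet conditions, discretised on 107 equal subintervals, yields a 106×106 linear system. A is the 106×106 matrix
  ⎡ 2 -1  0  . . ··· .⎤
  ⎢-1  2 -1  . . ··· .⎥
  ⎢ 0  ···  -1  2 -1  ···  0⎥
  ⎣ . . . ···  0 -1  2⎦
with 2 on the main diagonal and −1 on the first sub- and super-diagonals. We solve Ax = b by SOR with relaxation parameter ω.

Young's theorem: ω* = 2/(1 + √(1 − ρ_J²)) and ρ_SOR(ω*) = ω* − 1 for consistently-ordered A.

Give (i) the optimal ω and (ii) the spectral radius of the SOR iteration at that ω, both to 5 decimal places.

ω* = 1.94296, ρ_SOR = 0.94296

ρ_J = max_k |cos(kπ/107)| = cos(π/107) = 0.99957
√(1−ρ_J²) = |sin(π/107)| = 0.029356
So ω* = 2/1.029356 = 1.94296 (Young).
[ρ_SOR] ω* − 1 = 0.94296.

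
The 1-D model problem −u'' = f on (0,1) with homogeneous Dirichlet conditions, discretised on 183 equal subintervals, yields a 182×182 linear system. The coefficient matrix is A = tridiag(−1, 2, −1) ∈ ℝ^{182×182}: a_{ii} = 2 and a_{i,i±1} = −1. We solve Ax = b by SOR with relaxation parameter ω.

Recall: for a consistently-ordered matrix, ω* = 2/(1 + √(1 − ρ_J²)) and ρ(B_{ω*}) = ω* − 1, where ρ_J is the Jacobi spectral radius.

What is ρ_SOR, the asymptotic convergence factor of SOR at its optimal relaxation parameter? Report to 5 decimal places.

ρ_SOR = 0.96625

½·tridiag(1,0,1) at n=182: λ_k = cos(kπ/183); max |λ| at k=1 ⇒ ρ_J = cos(π/183) ≈ 0.99985.
√(1 − cos²(π/183)) = sin(π/183) ≈ 0.017166.
[ω*] 2 ÷ (1 + 0.017166) = 2 ÷ 1.017166 = 1.96625.
ρ(B_{ω*}) = ω*−1 = 0.96625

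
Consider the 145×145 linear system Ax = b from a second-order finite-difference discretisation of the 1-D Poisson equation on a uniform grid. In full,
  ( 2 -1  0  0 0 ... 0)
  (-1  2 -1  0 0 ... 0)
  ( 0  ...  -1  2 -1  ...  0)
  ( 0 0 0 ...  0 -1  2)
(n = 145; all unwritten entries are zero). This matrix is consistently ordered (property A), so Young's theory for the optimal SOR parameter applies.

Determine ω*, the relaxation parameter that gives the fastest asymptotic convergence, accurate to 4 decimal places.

ω* = 1.9579

spectrum of D⁻¹(L+U) = {cos(kπ/146) : 1≤k≤145}; ρ_J = cos(π/146) = 0.9998.
√(1−ρ_J²) = |sin(π/146)| = 0.02152
ω* = 2 / (1 + 0.02152) = 2 / 1.02152 ≈ 1.9579.
and ρ(B_{ω*}) = 1.9579 − 1 = 0.9579.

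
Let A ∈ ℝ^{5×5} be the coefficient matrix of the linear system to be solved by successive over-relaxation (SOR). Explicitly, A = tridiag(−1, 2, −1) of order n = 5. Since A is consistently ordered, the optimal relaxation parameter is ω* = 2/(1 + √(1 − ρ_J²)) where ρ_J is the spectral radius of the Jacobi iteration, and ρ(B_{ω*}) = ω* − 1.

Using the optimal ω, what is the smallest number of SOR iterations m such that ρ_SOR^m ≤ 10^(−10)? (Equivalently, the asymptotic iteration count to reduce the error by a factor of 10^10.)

B_J for the 5×5 system has eigenvalues cos(kπ/6); ρ_J = cos(π/6) = 0.8660254.
root = sin(π/6) = 0.5000000  (since 1−cos² = sin²).
ω* = 2/(1+0.5000000) = 1.3333333
and ρ(B_{ω*}) = 1.3333333 − 1 = 0.3333333.
For 10 digits: m = 10·ln10 / (−ln 0.3333333) = 23.0259/1.09861 = 20.959; round up → m = 21.

m = 21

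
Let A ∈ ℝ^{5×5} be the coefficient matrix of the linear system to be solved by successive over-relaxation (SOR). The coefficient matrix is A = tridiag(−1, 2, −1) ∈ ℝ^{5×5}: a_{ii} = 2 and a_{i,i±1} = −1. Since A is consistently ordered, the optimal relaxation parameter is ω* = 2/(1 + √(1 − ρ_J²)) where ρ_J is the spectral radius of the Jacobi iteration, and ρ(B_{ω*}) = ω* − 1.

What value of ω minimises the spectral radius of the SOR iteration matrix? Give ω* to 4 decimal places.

ω* = 1.3333

[ρ_J] n=5: ρ(B_J) = cos(π/(n+1)) = cos(π/6) = 0.8660.
√(1−ρ_J²) = |sin(π/6)| = 0.50000
Young: ω* = 2/(1+√(1−ρ_J²)) = 2/(1+0.50000) = 2/1.50000 = 1.3333.
At ω = 1.3333 every |λ(B_ω)| = ω−1, so ρ_SOR = 0.3333.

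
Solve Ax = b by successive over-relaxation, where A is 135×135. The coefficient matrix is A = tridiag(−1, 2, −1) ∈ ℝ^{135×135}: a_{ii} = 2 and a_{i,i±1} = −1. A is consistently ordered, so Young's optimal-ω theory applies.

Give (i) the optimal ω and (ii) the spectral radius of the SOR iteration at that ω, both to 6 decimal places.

n=135: λ(B_J) = 1 − λ(A)/2 = cos(kπ/136); k=1 gives ρ_J = 0.999733.
√(1−ρ_J²) = |sin(π/136)| = 0.0230979
Then 2/(1+√(1−ρ_J²)) = 2/(1+0.0230979); ω* = 2/1.0230979 = 1.954847.
and ρ(B_{ω*}) = 1.954847 − 1 = 0.954847.

ω* = 1.954847, ρ_SOR = 0.954847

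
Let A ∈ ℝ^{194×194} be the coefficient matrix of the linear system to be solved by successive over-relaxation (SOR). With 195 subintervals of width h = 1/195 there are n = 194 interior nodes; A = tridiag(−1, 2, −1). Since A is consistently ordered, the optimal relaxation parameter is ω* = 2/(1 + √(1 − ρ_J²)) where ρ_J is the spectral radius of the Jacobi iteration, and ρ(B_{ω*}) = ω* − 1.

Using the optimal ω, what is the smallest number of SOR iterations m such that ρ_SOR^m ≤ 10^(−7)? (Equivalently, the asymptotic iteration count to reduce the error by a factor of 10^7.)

½·tridiag(1,0,1) at n=194: λ_k = cos(kπ/195); max |λ| at k=1 ⇒ ρ_J = cos(π/195) ≈ 0.9998702.
√(1 − cos²(π/195)) = sin(π/195) ≈ 0.0161100.
Young: ω* = 2/(1+√(1−ρ_J²)) = 2/(1+0.0161100) = 2/1.0161100 = 1.9682908.
and ρ(B_{ω*}) = 1.9682908 − 1 = 0.9682908.
m ≥ 7·ln10 / (−ln 0.9682908) = 500.208; smallest integer m = 501.

m = 501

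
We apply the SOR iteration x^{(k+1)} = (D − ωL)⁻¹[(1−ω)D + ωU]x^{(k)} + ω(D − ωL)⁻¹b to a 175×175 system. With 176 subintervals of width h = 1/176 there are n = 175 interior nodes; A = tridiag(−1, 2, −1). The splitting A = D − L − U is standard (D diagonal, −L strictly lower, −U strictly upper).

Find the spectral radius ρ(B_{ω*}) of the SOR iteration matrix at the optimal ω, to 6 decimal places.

ρ_SOR = 0.964928

n=175: λ(B_J) = 1 − λ(A)/2 = cos(kπ/176); k=1 gives ρ_J = 0.999841.
1 − cos²(π/176) = sin²(π/176) ⇒ √(1−ρ_J²) = sin(π/176) = 0.0178490.
Young: ω* = 2/(1+√(1−ρ_J²)) = 2/(1+0.0178490) = 2/1.0178490 = 1.964928.
[ρ_SOR] ω* − 1 = 0.964928.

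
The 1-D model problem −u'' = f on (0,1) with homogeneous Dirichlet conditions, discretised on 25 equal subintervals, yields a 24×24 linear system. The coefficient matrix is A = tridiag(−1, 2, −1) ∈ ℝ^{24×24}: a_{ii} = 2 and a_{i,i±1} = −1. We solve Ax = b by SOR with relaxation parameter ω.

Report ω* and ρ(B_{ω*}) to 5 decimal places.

B_J for the 24×24 system has eigenvalues cos(kπ/25); ρ_J = cos(π/25) = 0.99211.
1 − cos²(π/25) = sin²(π/25) ⇒ √(1−ρ_J²) = sin(π/25) = 0.125333.
Then 2/(1+√(1−ρ_J²)) = 2/(1+0.125333); ω* = 2/1.125333 = 1.77725.
ρ_SOR = ω* − 1 ≈ 0.77725.

ω* = 1.77725, ρ_SOR = 0.77725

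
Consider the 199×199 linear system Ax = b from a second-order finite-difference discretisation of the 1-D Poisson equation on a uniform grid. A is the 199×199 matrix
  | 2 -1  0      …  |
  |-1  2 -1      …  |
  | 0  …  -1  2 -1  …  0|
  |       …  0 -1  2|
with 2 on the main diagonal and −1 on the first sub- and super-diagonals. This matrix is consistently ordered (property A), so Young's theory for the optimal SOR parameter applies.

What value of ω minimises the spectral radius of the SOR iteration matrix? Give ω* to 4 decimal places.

ω* = 1.9691

With n=199, ρ(Jacobi) = cos(π/200) = 0.9999.
√(1−ρ_J²) = |sin(π/200)| = 0.01571
ω* = 2/(1+0.01571) = 1.9691
ρ_SOR = ω* − 1 ≈ 0.9691.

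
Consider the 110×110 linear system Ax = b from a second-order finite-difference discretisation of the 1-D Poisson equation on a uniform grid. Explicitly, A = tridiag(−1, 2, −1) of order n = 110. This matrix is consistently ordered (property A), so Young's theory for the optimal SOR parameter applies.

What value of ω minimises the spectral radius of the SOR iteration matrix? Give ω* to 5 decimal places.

½·tridiag(1,0,1) at n=110: λ_k = cos(kπ/111); max |λ| at k=1 ⇒ ρ_J = cos(π/111) ≈ 0.99960.
√(1−ρ_J²) simplifies to sin(π/111) = 0.028299.
Young: ω* = 2/(1+√(1−ρ_J²)) = 2/(1+0.028299) = 2/1.028299 = 1.94496.
ρ_SOR = ω* − 1 ≈ 0.94496.

ω* = 1.94496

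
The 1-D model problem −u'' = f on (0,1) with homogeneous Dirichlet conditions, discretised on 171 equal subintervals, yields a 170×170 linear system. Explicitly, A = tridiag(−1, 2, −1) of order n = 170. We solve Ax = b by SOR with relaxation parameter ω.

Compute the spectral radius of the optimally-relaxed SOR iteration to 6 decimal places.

ρ_SOR = 0.963921

spectrum of D⁻¹(L+U) = {cos(kπ/171) : 1≤k≤170}; ρ_J = cos(π/171) = 0.999831.
√(1 − cos²(π/171)) = sin(π/171) ≈ 0.0183709.
ω* = 2/(1 + 0.0183709) = 2/1.0183709 = 1.963921.
ρ_SOR = ω* − 1 ≈ 0.963921.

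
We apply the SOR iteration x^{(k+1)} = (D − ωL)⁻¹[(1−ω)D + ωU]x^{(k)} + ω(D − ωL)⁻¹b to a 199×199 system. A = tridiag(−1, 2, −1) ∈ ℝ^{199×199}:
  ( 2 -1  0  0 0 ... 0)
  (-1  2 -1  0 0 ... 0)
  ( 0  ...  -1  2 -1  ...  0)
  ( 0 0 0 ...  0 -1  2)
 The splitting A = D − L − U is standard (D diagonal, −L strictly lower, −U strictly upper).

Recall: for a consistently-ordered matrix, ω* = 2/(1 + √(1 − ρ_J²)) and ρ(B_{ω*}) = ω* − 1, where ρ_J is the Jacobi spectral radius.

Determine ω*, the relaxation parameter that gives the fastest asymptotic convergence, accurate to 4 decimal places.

ω* = 1.9691

½·tridiag(1,0,1) at n=199: λ_k = cos(kπ/200); max |λ| at k=1 ⇒ ρ_J = cos(π/200) ≈ 0.9999.
√(1−ρ_J²) = |sin(π/200)| = 0.01571
[ω*] 2 ÷ (1 + 0.01571) = 2 ÷ 1.01571 = 1.9691.
Hence ρ(B_{ω*}) = 1.9691 − 1 = 0.9691.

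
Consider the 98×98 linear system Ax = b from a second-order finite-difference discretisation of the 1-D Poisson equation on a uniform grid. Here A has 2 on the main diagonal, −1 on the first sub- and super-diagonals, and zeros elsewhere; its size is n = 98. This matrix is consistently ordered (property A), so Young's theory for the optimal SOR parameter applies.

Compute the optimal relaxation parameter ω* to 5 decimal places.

ω* = 1.93850

ρ_J = max_k |cos(kπ/99)| = cos(π/99) = 0.99950
root = sin(π/99) = 0.031728  (since 1−cos² = sin²).
Then 2/(1+√(1−ρ_J²)) = 2/(1+0.031728); ω* = 2/1.031728 = 1.93850.
ρ(B_{ω*}) = ω*−1 = 0.93850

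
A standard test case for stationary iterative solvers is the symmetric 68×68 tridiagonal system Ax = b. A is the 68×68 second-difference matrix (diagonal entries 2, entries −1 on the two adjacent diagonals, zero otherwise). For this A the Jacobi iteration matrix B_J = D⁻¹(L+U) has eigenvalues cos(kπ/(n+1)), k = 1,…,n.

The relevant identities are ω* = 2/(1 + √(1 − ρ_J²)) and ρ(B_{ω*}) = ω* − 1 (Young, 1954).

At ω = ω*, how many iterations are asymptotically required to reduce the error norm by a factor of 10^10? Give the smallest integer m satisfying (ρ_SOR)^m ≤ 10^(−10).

ρ_J = max_k |cos(kπ/69)| = cos(π/69) = 0.9989637
√(1 − cos²(π/69)) = sin(π/69) ≈ 0.0455146.
ω* = 2/(1 + 0.0455146) = 2/1.0455146 = 1.9129336.
and ρ(B_{ω*}) = 1.9129336 − 1 = 0.9129336.
(0.9129336)^m ≤ 10^{−10}  ⇒  m·ln(0.9129336) ≤ −10·ln10  ⇒  m ≥ 252.776  ⇒  m = 253

m = 253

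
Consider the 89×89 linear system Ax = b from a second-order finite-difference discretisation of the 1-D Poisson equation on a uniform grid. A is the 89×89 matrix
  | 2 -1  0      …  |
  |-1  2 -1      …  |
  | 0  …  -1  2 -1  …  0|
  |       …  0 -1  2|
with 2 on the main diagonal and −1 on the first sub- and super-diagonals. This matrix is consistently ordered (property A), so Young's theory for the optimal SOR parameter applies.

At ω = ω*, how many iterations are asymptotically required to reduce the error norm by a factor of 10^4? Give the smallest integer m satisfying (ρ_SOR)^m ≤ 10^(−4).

m = 132

B_J for the 89×89 system has eigenvalues cos(kπ/90); ρ_J = cos(π/90) = 0.9993908.
root = sin(π/90) = 0.0348995  (since 1−cos² = sin²).
ω* = 2/(1 + 0.0348995) = 2/1.0348995 = 1.9325548.
ρ_SOR = ω* − 1 ≈ 0.9325548.
(0.9325548)^m ≤ 10^{−4}  ⇒  m·ln(0.9325548) ≤ −4·ln10  ⇒  m ≥ 131.902  ⇒  m = 132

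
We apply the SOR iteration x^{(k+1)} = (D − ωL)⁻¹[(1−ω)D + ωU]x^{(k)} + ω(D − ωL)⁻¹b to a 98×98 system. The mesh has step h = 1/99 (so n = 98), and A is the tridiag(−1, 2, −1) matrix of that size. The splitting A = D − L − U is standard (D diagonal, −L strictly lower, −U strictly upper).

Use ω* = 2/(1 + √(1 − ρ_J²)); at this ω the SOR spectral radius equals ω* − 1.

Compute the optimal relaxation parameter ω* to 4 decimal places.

½·tridiag(1,0,1) at n=98: λ_k = cos(kπ/99); max |λ| at k=1 ⇒ ρ_J = cos(π/99) ≈ 0.9995.
1 − cos²(π/99) = sin²(π/99) ⇒ √(1−ρ_J²) = sin(π/99) = 0.03173.
ω* = 2/(1 + 0.03173) = 2/1.03173 = 1.9385.
Hence ρ(B_{ω*}) = 1.9385 − 1 = 0.9385.

ω* = 1.9385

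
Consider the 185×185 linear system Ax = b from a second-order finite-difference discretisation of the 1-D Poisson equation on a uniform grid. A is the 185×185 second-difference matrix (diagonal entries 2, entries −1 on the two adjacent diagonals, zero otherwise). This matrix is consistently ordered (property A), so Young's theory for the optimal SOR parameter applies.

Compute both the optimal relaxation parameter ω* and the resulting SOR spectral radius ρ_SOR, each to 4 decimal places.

ω* = 1.9668, ρ_SOR = 0.9668

[ρ_J] n=185: ρ(B_J) = cos(π/(n+1)) = cos(π/186) = 0.9999.
√(1−ρ_J²) simplifies to sin(π/186) = 0.01689.
ω* = 2/(1+0.01689) = 1.9668
ρ(B_{ω*}) = ω*−1 = 0.9668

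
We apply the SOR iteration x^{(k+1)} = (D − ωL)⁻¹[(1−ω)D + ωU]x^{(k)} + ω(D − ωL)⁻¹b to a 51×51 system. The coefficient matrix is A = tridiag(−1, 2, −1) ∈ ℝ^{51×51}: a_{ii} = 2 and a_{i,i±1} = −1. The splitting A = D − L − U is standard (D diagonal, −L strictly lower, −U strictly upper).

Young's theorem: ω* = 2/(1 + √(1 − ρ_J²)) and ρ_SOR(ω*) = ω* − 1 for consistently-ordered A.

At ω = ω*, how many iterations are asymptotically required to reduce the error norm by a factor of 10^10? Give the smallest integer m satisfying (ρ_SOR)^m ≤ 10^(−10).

m = 191

ρ_J = max_k |cos(kπ/52)| = cos(π/52) = 0.9981756
√(1 − cos²(π/52)) = sin(π/52) ≈ 0.0603785.
ω* = 2 / (1 + 0.0603785) = 2 / 1.0603785 ≈ 1.8861190.
ρ(B_{ω*}) = ω*−1 = 0.8861190
(0.8861190)^m ≤ 10^{−10}  ⇒  m·ln(0.8861190) ≤ −10·ln10  ⇒  m ≥ 190.448  ⇒  m = 191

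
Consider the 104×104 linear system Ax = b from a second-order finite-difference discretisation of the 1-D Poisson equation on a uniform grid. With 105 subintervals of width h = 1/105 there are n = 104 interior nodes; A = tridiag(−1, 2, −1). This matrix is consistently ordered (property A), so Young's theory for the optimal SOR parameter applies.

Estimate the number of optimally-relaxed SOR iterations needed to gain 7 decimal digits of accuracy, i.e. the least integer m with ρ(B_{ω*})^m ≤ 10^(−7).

m = 270

[ρ_J] n=104: ρ(B_J) = cos(π/(n+1)) = cos(π/105) = 0.9995524.
1 − cos²(π/105) = sin²(π/105) ⇒ √(1−ρ_J²) = sin(π/105) = 0.0299155.
So ω* = 2/1.0299155 = 1.9419069 (Young).
[ρ_SOR] ω* − 1 = 0.9419069.
7·ln10 = 16.1181; −ln(0.9419069) = 0.0598488; m = ⌈16.1181/0.0598488⌉ = ⌈269.314⌉ = 270.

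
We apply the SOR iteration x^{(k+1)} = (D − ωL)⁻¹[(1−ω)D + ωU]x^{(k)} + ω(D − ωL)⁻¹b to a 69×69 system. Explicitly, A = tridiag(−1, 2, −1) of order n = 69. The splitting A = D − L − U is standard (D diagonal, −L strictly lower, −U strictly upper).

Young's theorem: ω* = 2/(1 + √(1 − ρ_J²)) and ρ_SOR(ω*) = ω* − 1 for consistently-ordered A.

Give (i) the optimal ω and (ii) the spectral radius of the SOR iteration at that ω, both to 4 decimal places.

ρ_J = max_k |cos(kπ/70)| = cos(π/70) = 0.9990
√(1−ρ_J²) simplifies to sin(π/70) = 0.04486.
ω* = 2 / (1 + 0.04486) = 2 / 1.04486 ≈ 1.9141.
ρ_SOR = ω* − 1 ≈ 0.9141.

ω* = 1.9141, ρ_SOR = 0.9141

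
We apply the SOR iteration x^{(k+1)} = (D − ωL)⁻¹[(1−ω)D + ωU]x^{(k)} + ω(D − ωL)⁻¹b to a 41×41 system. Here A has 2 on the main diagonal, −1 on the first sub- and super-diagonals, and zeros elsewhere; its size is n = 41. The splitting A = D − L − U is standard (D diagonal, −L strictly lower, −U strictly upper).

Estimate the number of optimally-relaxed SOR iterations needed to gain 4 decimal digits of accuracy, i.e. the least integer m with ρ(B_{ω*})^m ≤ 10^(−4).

ρ_J = max_k |cos(kπ/42)| = cos(π/42) = 0.9972038
√(1−ρ_J²) simplifies to sin(π/42) = 0.0747301.
ω* = 2 / (1 + 0.0747301) = 2 / 1.0747301 ≈ 1.8609323.
ρ(B_{ω*}) = ω*−1 = 0.8609323
ρ_SOR^m ≤ 10^(−4) ⇔ m ≥ 4·ln10/(−ln 0.8609323) = 9.21034/0.149739 = 61.509; m = ⌈61.509⌉ = 62.

m = 62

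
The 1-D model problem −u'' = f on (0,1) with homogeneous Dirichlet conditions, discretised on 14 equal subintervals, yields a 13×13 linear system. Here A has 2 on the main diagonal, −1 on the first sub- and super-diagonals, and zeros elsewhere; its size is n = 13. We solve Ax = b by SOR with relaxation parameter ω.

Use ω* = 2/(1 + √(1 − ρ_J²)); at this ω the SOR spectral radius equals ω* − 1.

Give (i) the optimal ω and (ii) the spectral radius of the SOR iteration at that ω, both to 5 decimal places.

½·tridiag(1,0,1) at n=13: λ_k = cos(kπ/14); max |λ| at k=1 ⇒ ρ_J = cos(π/14) ≈ 0.97493.
1 − cos²(π/14) = sin²(π/14) ⇒ √(1−ρ_J²) = sin(π/14) = 0.222521.
Then 2/(1+√(1−ρ_J²)) = 2/(1+0.222521); ω* = 2/1.222521 = 1.63596.
ρ_SOR = ω* − 1 ≈ 0.63596.

ω* = 1.63596, ρ_SOR = 0.63596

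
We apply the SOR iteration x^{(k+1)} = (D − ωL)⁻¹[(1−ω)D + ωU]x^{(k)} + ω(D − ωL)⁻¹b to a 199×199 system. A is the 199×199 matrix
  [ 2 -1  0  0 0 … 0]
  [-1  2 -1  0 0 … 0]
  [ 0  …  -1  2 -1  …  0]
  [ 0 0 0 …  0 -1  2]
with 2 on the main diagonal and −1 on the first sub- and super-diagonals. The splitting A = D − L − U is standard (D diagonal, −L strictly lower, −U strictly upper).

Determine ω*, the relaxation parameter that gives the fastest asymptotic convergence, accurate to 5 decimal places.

[ρ_J] n=199: ρ(B_J) = cos(π/(n+1)) = cos(π/200) = 0.99988.
√(1−ρ_J²) simplifies to sin(π/200) = 0.015707.
ω* = 2/(1 + 0.015707) = 2/1.015707 = 1.96907.
[ρ_SOR] ω* − 1 = 0.96907.

ω* = 1.96907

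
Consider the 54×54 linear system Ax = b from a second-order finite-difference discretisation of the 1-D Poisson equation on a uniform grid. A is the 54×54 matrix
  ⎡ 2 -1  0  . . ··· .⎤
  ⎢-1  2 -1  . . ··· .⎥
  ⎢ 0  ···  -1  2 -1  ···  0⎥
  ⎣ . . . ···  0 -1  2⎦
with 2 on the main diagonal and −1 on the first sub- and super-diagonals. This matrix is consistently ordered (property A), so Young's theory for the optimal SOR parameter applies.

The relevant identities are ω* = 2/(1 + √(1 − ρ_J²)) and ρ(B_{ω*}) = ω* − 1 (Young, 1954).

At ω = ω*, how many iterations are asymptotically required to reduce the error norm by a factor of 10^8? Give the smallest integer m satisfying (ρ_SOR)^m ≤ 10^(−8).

m = 162

spectrum of D⁻¹(L+U) = {cos(kπ/55) : 1≤k≤54}; ρ_J = cos(π/55) = 0.9983691.
√(1−ρ_J²) simplifies to sin(π/55) = 0.0570888.
Young: ω* = 2/(1+√(1−ρ_J²)) = 2/(1+0.0570888) = 2/1.0570888 = 1.8919886.
At ω = 1.8919886 every |λ(B_ω)| = ω−1, so ρ_SOR = 0.8919886.
For 8 digits: m = 8·ln10 / (−ln 0.8919886) = 18.4207/0.114302 = 161.158; round up → m = 162.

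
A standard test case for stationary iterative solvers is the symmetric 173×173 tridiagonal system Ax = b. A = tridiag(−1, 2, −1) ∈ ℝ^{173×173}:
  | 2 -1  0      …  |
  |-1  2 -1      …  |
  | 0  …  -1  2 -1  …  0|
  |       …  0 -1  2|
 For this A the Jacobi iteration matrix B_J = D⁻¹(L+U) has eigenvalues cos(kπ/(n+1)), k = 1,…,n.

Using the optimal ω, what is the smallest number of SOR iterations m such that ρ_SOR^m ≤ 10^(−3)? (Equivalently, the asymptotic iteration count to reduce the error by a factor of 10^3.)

With n=173, ρ(Jacobi) = cos(π/174) = 0.9998370.
√(1−ρ_J²) = |sin(π/174)| = 0.0180541
[ω*] 2 ÷ (1 + 0.0180541) = 2 ÷ 1.0180541 = 1.9645321.
ρ_SOR = ω* − 1 ≈ 0.9645321.
ρ_SOR^m ≤ 10^(−3) ⇔ m ≥ 3·ln10/(−ln 0.9645321) = 6.90776/0.0361122 = 191.286; m = ⌈191.286⌉ = 192.

m = 192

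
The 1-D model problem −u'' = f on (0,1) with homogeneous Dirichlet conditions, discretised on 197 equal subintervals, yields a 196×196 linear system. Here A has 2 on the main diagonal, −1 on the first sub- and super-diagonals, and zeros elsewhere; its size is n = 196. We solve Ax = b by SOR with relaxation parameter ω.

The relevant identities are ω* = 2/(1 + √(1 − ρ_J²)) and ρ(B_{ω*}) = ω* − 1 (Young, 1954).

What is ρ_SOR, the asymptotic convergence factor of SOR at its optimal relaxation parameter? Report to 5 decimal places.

ρ_SOR = 0.96861

B_J for the 196×196 system has eigenvalues cos(kπ/197); ρ_J = cos(π/197) = 0.99987.
√(1−ρ_J²) simplifies to sin(π/197) = 0.015946.
Then 2/(1+√(1−ρ_J²)) = 2/(1+0.015946); ω* = 2/1.015946 = 1.96861.
ρ_SOR = ω* − 1 = 1.96861 − 1 = 0.96861.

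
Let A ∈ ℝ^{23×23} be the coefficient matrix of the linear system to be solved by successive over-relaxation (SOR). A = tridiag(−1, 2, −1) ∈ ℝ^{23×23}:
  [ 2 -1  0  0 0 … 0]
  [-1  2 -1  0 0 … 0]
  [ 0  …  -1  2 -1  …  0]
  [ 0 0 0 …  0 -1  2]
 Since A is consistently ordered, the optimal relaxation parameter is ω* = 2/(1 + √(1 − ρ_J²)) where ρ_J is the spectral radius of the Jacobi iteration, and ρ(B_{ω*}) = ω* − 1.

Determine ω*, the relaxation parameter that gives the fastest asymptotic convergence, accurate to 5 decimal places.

spectrum of D⁻¹(L+U) = {cos(kπ/24) : 1≤k≤23}; ρ_J = cos(π/24) = 0.99144.
√(1−ρ_J²) = |sin(π/24)| = 0.130526
Then 2/(1+√(1−ρ_J²)) = 2/(1+0.130526); ω* = 2/1.130526 = 1.76909.
At ω = 1.76909 every |λ(B_ω)| = ω−1, so ρ_SOR = 0.76909.

ω* = 1.76909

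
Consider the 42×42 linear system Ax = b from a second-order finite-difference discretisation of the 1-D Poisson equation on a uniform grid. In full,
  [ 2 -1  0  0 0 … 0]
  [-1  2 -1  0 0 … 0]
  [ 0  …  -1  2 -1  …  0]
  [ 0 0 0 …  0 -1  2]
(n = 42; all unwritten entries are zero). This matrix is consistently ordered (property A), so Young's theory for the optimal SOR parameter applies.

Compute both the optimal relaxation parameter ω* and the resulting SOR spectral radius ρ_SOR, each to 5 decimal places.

ω* = 1.86394, ρ_SOR = 0.86394

ρ_J = max_k |cos(kπ/43)| = cos(π/43) = 0.99733
1 − cos²(π/43) = sin²(π/43) ⇒ √(1−ρ_J²) = sin(π/43) = 0.072995.
ω* = 2 / (1 + 0.072995) = 2 / 1.072995 ≈ 1.86394.
Hence ρ(B_{ω*}) = 1.86394 − 1 = 0.86394.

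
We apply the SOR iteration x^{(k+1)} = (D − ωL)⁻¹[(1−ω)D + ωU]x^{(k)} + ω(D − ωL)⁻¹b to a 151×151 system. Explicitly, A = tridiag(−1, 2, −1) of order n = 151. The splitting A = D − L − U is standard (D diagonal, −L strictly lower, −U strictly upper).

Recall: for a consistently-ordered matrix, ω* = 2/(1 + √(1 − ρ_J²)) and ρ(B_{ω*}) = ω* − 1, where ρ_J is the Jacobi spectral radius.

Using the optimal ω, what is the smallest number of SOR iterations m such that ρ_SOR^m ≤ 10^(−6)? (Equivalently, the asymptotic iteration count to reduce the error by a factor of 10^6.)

m = 335

spectrum of D⁻¹(L+U) = {cos(kπ/152) : 1≤k≤151}; ρ_J = cos(π/152) = 0.9997864.
1 − cos²(π/152) = sin²(π/152) ⇒ √(1−ρ_J²) = sin(π/152) = 0.0206669.
So ω* = 2/1.0206669 = 1.9595031 (Young).
and ρ(B_{ω*}) = 1.9595031 − 1 = 0.9595031.
For 6 digits: m = 6·ln10 / (−ln 0.9595031) = 13.8155/0.0413397 = 334.194; round up → m = 335.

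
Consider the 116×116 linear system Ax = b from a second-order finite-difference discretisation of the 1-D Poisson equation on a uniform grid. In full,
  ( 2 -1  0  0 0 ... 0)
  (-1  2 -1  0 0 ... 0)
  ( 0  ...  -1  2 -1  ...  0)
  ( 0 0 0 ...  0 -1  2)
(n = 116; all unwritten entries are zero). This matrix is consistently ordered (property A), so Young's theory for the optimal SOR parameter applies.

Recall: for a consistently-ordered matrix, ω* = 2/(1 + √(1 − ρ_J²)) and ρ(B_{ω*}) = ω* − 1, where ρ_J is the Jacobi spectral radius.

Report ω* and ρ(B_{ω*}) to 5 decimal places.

[ρ_J] n=116: ρ(B_J) = cos(π/(n+1)) = cos(π/117) = 0.99964.
√(1−ρ_J²) simplifies to sin(π/117) = 0.026848.
ω* = 2/(1 + 0.026848) = 2/1.026848 = 1.94771.
ρ(B_{ω*}) = ω*−1 = 0.94771

ω* = 1.94771, ρ_SOR = 0.94771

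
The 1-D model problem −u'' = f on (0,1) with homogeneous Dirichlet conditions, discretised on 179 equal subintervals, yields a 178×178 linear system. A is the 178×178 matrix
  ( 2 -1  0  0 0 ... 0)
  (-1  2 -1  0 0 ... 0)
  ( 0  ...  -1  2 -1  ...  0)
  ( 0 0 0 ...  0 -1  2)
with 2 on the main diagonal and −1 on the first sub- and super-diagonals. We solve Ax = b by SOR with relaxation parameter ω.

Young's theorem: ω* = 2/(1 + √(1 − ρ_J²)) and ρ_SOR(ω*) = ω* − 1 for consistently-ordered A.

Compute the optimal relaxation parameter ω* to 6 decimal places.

spectrum of D⁻¹(L+U) = {cos(kπ/179) : 1≤k≤178}; ρ_J = cos(π/179) = 0.999846.
1 − cos²(π/179) = sin²(π/179) ⇒ √(1−ρ_J²) = sin(π/179) = 0.0175499.
ω* = 2 / (1 + 0.0175499) = 2 / 1.0175499 ≈ 1.965506.
[ρ_SOR] ω* − 1 = 0.965506.

ω* = 1.965506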